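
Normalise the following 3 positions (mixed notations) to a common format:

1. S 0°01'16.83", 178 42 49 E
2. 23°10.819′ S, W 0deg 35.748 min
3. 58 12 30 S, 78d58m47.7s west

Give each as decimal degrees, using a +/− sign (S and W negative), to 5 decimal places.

1. -0.02134, 178.71361
2. -23.18032, -0.59580
3. -58.20833, -78.97992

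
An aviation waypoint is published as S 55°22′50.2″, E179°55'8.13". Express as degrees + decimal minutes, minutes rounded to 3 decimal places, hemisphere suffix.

φ: seconds/60 = 0.83667; minutes = 22 + 0.83667 = 22.83667
λ: seconds/60 = 0.13550; minutes = 55 + 0.13550 = 55.13550

55° 22.837′ S, 179° 55.136′ E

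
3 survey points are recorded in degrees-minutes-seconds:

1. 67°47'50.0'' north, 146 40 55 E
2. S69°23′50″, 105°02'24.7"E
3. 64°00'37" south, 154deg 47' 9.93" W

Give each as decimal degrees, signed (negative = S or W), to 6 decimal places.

Point 1:
  φ: 67° + 47/60 + 50/3600 = 67 + 0.783333 + 0.013889 = 67.7972222
  N → positive
  λ: 146 + 40/60 + 55/3600 = 146.6819444
  E ⇒ keep positive
Point 2:
  Lat: 69 + 23/60 + 50/3600 = 69.3972222
  S ⇒ negate
  λ: 2′ + 24.7″ = 2.41167′; 105 + 2.41167/60 = 105.0401944
  E → positive
Point 3:
  Latitude: 0′ + 37″ = 0.61667′; 64 + 0.61667/60 = 64.0102778
  S → negative
  λ: 47′ + 9.93″ = 47.16550′; 154 + 47.16550/60 = 154.7860917
  W → negative

1. 67.797222, 146.681944
2. -69.397222, 105.040194
3. -64.010278, -154.786092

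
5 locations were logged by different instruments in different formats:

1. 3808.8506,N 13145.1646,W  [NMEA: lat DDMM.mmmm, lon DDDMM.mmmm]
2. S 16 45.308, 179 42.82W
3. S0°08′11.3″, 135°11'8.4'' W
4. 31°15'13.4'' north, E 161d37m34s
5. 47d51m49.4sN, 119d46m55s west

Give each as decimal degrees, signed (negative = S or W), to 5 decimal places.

Point 1:
  φ: split at 2 digits → 38° and 8.8506′; 38 + 8.8506/60 = 38.147510
  N ⇒ keep positive
  Lon: split at 3 digits → 131° and 45.1646′; 131 + 45.1646/60 = 131.752743
  W → negative
Point 2:
  Latitude: 16 + 45.308/60 = 16.755133
  S → negative
  Longitude: 42.82′ = 0.713667°; total 179.713667
  W ⇒ negate
Point 3:
  Latitude: 0 + 8/60 + 11.3/3600 = 0.136472
  hemisphere S, so the sign is −
  Lon: 11′ + 8.4″ = 11.14000′; 135 + 11.14000/60 = 135.185667
  W ⇒ negate
Point 4:
  Lat: 31° + 15/60 + 13.4/3600 = 31 + 0.250000 + 0.003722 = 31.253722
  N ⇒ keep positive
  Longitude: 161 + 37/60 + 34/3600 = 161.626111
  E ⇒ keep positive
Point 5:
  Lat: 51′ + 49.4″ = 51.82333′; 47 + 51.82333/60 = 47.863722
  N → positive
  Lon: 119° + 46/60 + 55/3600 = 119 + 0.766667 + 0.015278 = 119.781944
  W → negative

1. 38.14751, -131.75274
2. -16.75513, -179.71367
3. -0.13647, -135.18567
4. 31.25372, 161.62611
5. 47.86372, -119.78194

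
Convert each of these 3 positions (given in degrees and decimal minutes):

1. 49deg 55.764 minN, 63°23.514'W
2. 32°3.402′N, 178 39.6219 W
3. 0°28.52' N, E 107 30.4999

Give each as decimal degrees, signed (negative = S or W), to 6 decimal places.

Point 1:
  φ: 55.764′ = 0.929400°; total 49.9294000
  N ⇒ keep positive
  Longitude: 63 + 23.514/60 = 63.3919000
  W → negative
Point 2:
  φ: 3.402′ = 0.056700°; total 32.0567000
  N → positive
  λ: 178 + 39.6219/60 = 178.6603650
  hemisphere W, so the sign is −
Point 3:
  φ: 28.52′ = 0.475333°; total 0.4753333
  N ⇒ keep positive
  λ: 30.4999′ = 0.508332°; total 107.5083317
  E → positive

1. 49.929400, -63.391900
2. 32.056700, -178.660365
3. 0.475333, 107.508332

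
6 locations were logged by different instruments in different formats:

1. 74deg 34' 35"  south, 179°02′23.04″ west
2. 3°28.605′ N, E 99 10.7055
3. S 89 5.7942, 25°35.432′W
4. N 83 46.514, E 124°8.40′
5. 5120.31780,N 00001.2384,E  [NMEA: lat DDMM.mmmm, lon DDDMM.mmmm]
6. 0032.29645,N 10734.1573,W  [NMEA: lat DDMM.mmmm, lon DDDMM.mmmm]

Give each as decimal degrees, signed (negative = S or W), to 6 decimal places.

Point 1:
  φ: 34′ + 35″ = 34.58333′; 74 + 34.58333/60 = 74.5763889
  S ⇒ negate
  Lon: 179 + 2/60 + 23.04/3600 = 179.0397333
  hemisphere W, so the sign is −
Point 2:
  Lat: 28.605′ = 0.476750°; total 3.4767500
  N ⇒ keep positive
  Lon: 99 + 10.7055/60 = 99.1784250
  E ⇒ keep positive
Point 3:
  Lat: 5.7942′ = 0.096570°; total 89.0965700
  S → negative
  Longitude: 35.432′ = 0.590533°; total 25.5905333
  W → negative
Point 4:
  Latitude: 46.514′ = 0.775233°; total 83.7752333
  N ⇒ keep positive
  Lon: 8.4′ = 0.140000°; total 124.1400000
  E ⇒ keep positive
Point 5:
  Latitude: degrees = first 2 digits = 51, minutes = 20.3178; 51 + 20.3178/60 = 51.3386300
  N → positive
  Lon: split at 3 digits → 000° and 1.2384′; 0 + 1.2384/60 = 0.0206400
  E ⇒ keep positive
Point 6:
  Lat: degrees = first 2 digits = 0, minutes = 32.29645; 0 + 32.29645/60 = 0.5382742
  N ⇒ keep positive
  Lon: split at 3 digits → 107° and 34.1573′; 107 + 34.1573/60 = 107.5692883
  hemisphere W, so the sign is −

1. -74.576389, -179.039733
2. 3.476750, 99.178425
3. -89.096570, -25.590533
4. 83.775233, 124.140000
5. 51.338630, 0.020640
6. 0.538274, -107.569288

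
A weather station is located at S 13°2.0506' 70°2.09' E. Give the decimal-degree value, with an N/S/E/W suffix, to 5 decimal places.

13.03418° S, 70.03483° E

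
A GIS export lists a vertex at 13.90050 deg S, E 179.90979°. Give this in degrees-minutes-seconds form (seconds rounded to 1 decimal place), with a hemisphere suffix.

Lat: 0.900500° → 54.03000′; 0.03000 × 60 = 1.800″
Longitude: 0.909790° → 54.58740′; 0.58740 × 60 = 35.244″

13°54′1.8″ S, 179°54′35.2″ E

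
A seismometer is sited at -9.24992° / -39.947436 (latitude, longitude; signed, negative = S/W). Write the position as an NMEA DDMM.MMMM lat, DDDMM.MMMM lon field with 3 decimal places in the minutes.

0914.995,S / 03956.846,W

Latitude is negative → S; |value| = 9.249920
Lat: minutes = (9.249920 − 9) × 60 = 14.99520
Longitude is negative → W; |value| = 39.947436
Longitude: 39° + 0.947436 × 60 = 39° 56.84616′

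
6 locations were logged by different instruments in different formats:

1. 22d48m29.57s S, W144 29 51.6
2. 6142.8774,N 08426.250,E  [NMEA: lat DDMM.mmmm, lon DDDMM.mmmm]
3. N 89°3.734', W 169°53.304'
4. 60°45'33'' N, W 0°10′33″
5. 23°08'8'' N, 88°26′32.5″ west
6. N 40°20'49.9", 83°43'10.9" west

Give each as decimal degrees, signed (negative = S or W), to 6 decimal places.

1. -22.808214, -144.497667
2. 61.714623, 84.437500
3. 89.062233, -169.888400
4. 60.759167, -0.175833
5. 23.135556, -88.442361
6. 40.347194, -83.719694

Point 1:
  Latitude: 48′ + 29.57″ = 48.49283′; 22 + 48.49283/60 = 22.8082139
  hemisphere S, so the sign is −
  Longitude: 144° + 29/60 + 51.6/3600 = 144 + 0.483333 + 0.014333 = 144.4976667
  W ⇒ negate
Point 2:
  φ: split at 2 digits → 61° and 42.8774′; 61 + 42.8774/60 = 61.7146233
  N → positive
  Longitude: split at 3 digits → 084° and 26.25′; 84 + 26.25/60 = 84.4375000
  E → positive
Point 3:
  Lat: 3.734′ = 0.062233°; total 89.0622333
  N → positive
  Lon: 169 + 53.304/60 = 169.8884000
  W → negative
Point 4:
  Lat: 45′ + 33″ = 45.55000′; 60 + 45.55000/60 = 60.7591667
  N → positive
  λ: 0 + 10/60 + 33/3600 = 0.1758333
  W → negative
Point 5:
  φ: 8′ + 8″ = 8.13333′; 23 + 8.13333/60 = 23.1355556
  N → positive
  Lon: 88 + 26/60 + 32.5/3600 = 88.4423611
  W → negative
Point 6:
  φ: 20′ + 49.9″ = 20.83167′; 40 + 20.83167/60 = 40.3471944
  N ⇒ keep positive
  Longitude: 83° + 43/60 + 10.9/3600 = 83 + 0.716667 + 0.003028 = 83.7196944
  W → negative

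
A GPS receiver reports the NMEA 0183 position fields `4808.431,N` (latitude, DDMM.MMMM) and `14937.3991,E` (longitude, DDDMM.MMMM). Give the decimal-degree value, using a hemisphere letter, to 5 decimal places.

48.14052° N, 149.62332° E

Lat: degrees = first 2 digits = 48, minutes = 8.431; 48 + 8.431/60 = 48.140517
λ: degrees = first 3 digits = 149, minutes = 37.3991; 149 + 37.3991/60 = 149.623318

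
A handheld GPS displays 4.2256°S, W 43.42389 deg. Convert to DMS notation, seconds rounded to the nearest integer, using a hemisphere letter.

4°13′32″ S, 43°25′26″ W

Lat: 0.225600° → 13.53600′; 0.53600 × 60 = 32.16″
Lon: 0.423890 × 60 = 25.43340′ → 25′, remainder × 60 = 26.00″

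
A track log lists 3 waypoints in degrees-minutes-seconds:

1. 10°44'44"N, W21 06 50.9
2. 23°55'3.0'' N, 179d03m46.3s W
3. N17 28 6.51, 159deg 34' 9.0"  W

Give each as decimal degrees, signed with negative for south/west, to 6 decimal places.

1. 10.745556, -21.114139
2. 23.917500, -179.062861
3. 17.468475, -159.569167

Point 1:
  Latitude: 10° + 44/60 + 44/3600 = 10 + 0.733333 + 0.012222 = 10.7455556
  N → positive
  λ: 21° + 6/60 + 50.9/3600 = 21 + 0.100000 + 0.014139 = 21.1141389
  W ⇒ negate
Point 2:
  φ: 23° + 55/60 + 3/3600 = 23 + 0.916667 + 0.000833 = 23.9175000
  N ⇒ keep positive
  Longitude: 179 + 3/60 + 46.3/3600 = 179.0628611
  hemisphere W, so the sign is −
Point 3:
  Latitude: 17 + 28/60 + 6.51/3600 = 17.4684750
  N ⇒ keep positive
  Lon: 34′ + 9″ = 34.15000′; 159 + 34.15000/60 = 159.5691667
  W ⇒ negate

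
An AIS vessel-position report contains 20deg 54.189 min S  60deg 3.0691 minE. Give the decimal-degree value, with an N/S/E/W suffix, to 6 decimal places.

20.903150° S, 60.051152° E

φ: 20 + 54.189/60 = 20.9031500
Lon: 60 + 3.0691/60 = 60.0511517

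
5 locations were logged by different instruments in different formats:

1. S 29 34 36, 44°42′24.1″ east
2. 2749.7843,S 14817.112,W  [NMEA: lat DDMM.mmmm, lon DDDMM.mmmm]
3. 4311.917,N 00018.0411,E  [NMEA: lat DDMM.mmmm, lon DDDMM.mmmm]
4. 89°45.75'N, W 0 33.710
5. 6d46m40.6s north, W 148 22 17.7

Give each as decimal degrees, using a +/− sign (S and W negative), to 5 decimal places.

1. -29.57667, 44.70669
2. -27.82974, -148.28520
3. 43.19862, 0.30069
4. 89.76250, -0.56183
5. 6.77794, -148.37158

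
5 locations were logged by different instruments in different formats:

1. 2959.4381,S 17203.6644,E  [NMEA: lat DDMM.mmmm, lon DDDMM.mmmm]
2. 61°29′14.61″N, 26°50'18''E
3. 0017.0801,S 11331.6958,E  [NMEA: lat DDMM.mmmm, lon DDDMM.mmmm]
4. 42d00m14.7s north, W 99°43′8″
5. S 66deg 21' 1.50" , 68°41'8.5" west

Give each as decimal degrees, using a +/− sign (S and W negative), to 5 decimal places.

Point 1:
  Lat: degrees = first 2 digits = 29, minutes = 59.4381; 29 + 59.4381/60 = 29.990635
  hemisphere S, so the sign is −
  λ: degrees = first 3 digits = 172, minutes = 3.6644; 172 + 3.6644/60 = 172.061073
  E ⇒ keep positive
Point 2:
  φ: 61° + 29/60 + 14.61/3600 = 61 + 0.483333 + 0.004058 = 61.487392
  N ⇒ keep positive
  Longitude: 26 + 50/60 + 18/3600 = 26.838333
  E ⇒ keep positive
Point 3:
  Latitude: degrees = first 2 digits = 0, minutes = 17.0801; 0 + 17.0801/60 = 0.284668
  S → negative
  λ: split at 3 digits → 113° and 31.6958′; 113 + 31.6958/60 = 113.528263
  E ⇒ keep positive
Point 4:
  Latitude: 42 + 0/60 + 14.7/3600 = 42.004083
  N ⇒ keep positive
  λ: 99° + 43/60 + 8/3600 = 99 + 0.716667 + 0.002222 = 99.718889
  W → negative
Point 5:
  Lat: 21′ + 1.5″ = 21.02500′; 66 + 21.02500/60 = 66.350417
  hemisphere S, so the sign is −
  Longitude: 41′ + 8.5″ = 41.14167′; 68 + 41.14167/60 = 68.685694
  W → negative

1. -29.99064, 172.06107
2. 61.48739, 26.83833
3. -0.28467, 113.52826
4. 42.00408, -99.71889
5. -66.35042, -68.68569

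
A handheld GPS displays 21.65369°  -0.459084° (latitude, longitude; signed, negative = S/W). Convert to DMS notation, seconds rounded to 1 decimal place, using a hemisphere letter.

21°39′13.3″ N, 0°27′32.7″ W

Lat: 0.653690 × 60 = 39.22140′ → 39′, remainder × 60 = 13.284″
Longitude is negative → W; |value| = 0.459084
Lon: 0.459084 × 60 = 27.54504′ → 27′, remainder × 60 = 32.702″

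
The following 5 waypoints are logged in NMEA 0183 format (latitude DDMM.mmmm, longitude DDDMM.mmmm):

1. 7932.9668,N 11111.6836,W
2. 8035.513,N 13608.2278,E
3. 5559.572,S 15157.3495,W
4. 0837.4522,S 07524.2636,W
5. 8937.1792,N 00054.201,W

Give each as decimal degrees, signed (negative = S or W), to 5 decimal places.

1. 79.54945, -111.19473
2. 80.59188, 136.13713
3. -55.99287, -151.95583
4. -8.62420, -75.40439
5. 89.61965, -0.90335

Point 1:
  φ: split at 2 digits → 79° and 32.9668′; 79 + 32.9668/60 = 79.549447
  N → positive
  Longitude: split at 3 digits → 111° and 11.6836′; 111 + 11.6836/60 = 111.194727
  W → negative
Point 2:
  Lat: split at 2 digits → 80° and 35.513′; 80 + 35.513/60 = 80.591883
  N ⇒ keep positive
  λ: split at 3 digits → 136° and 8.2278′; 136 + 8.2278/60 = 136.137130
  E ⇒ keep positive
Point 3:
  Latitude: split at 2 digits → 55° and 59.572′; 55 + 59.572/60 = 55.992867
  hemisphere S, so the sign is −
  λ: degrees = first 3 digits = 151, minutes = 57.3495; 151 + 57.3495/60 = 151.955825
  W → negative
Point 4:
  Lat: split at 2 digits → 08° and 37.4522′; 8 + 37.4522/60 = 8.624203
  hemisphere S, so the sign is −
  Lon: split at 3 digits → 075° and 24.2636′; 75 + 24.2636/60 = 75.404393
  W ⇒ negate
Point 5:
  φ: split at 2 digits → 89° and 37.1792′; 89 + 37.1792/60 = 89.619653
  N ⇒ keep positive
  Lon: split at 3 digits → 000° and 54.201′; 0 + 54.201/60 = 0.903350
  W → negative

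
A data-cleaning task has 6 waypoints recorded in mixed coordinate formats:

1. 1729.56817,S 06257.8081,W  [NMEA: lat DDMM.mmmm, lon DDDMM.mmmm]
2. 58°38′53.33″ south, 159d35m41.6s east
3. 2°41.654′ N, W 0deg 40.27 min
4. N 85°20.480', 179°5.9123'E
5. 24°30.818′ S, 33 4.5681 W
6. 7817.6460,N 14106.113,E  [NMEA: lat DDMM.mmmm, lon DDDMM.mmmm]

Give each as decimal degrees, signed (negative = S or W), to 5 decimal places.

Point 1:
  φ: split at 2 digits → 17° and 29.56817′; 17 + 29.56817/60 = 17.492803
  S → negative
  λ: degrees = first 3 digits = 62, minutes = 57.8081; 62 + 57.8081/60 = 62.963468
  hemisphere W, so the sign is −
Point 2:
  φ: 58° + 38/60 + 53.33/3600 = 58 + 0.633333 + 0.014814 = 58.648147
  S → negative
  Longitude: 35′ + 41.6″ = 35.69333′; 159 + 35.69333/60 = 159.594889
  E → positive
Point 3:
  Latitude: 2 + 41.654/60 = 2.694233
  N ⇒ keep positive
  λ: 40.27′ = 0.671167°; total 0.671167
  hemisphere W, so the sign is −
Point 4:
  Latitude: 20.48′ = 0.341333°; total 85.341333
  N → positive
  Longitude: 5.9123′ = 0.098538°; total 179.098538
  E → positive
Point 5:
  Latitude: 24 + 30.818/60 = 24.513633
  hemisphere S, so the sign is −
  λ: 4.5681′ = 0.076135°; total 33.076135
  hemisphere W, so the sign is −
Point 6:
  Latitude: split at 2 digits → 78° and 17.646′; 78 + 17.646/60 = 78.294100
  N → positive
  Longitude: degrees = first 3 digits = 141, minutes = 6.113; 141 + 6.113/60 = 141.101883
  E → positive

1. -17.49280, -62.96347
2. -58.64815, 159.59489
3. 2.69423, -0.67117
4. 85.34133, 179.09854
5. -24.51363, -33.07614
6. 78.29410, 141.10188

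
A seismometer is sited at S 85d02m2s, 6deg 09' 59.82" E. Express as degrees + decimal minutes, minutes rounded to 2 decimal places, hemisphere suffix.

Latitude: 2 + 2/60 = 2.0333′
λ: 9 + 59.82/60 = 9.9970′

85° 2.03′ S, 6° 10.00′ E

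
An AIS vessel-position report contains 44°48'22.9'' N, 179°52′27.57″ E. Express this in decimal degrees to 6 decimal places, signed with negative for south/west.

44.806361, 179.874325

Latitude: 44° + 48/60 + 22.9/3600 = 44 + 0.800000 + 0.006361 = 44.8063611
N ⇒ keep positive
Lon: 52′ + 27.57″ = 52.45950′; 179 + 52.45950/60 = 179.8743250
E → positive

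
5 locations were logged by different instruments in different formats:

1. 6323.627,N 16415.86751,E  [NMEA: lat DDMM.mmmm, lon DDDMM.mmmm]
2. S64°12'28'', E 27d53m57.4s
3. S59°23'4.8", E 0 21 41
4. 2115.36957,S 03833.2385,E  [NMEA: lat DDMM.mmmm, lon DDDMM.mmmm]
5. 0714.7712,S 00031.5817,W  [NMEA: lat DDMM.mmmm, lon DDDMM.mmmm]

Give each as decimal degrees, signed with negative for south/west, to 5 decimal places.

Point 1:
  φ: degrees = first 2 digits = 63, minutes = 23.627; 63 + 23.627/60 = 63.393783
  N → positive
  λ: degrees = first 3 digits = 164, minutes = 15.86751; 164 + 15.86751/60 = 164.264459
  E → positive
Point 2:
  Latitude: 12′ + 28″ = 12.46667′; 64 + 12.46667/60 = 64.207778
  S ⇒ negate
  Longitude: 27 + 53/60 + 57.4/3600 = 27.899278
  E → positive
Point 3:
  φ: 59 + 23/60 + 4.8/3600 = 59.384667
  S → negative
  λ: 0 + 21/60 + 41/3600 = 0.361389
  E ⇒ keep positive
Point 4:
  Lat: degrees = first 2 digits = 21, minutes = 15.36957; 21 + 15.36957/60 = 21.256160
  hemisphere S, so the sign is −
  Lon: degrees = first 3 digits = 38, minutes = 33.2385; 38 + 33.2385/60 = 38.553975
  E → positive
Point 5:
  Lat: degrees = first 2 digits = 7, minutes = 14.7712; 7 + 14.7712/60 = 7.246187
  hemisphere S, so the sign is −
  Lon: degrees = first 3 digits = 0, minutes = 31.5817; 0 + 31.5817/60 = 0.526362
  W → negative

1. 63.39378, 164.26446
2. -64.20778, 27.89928
3. -59.38467, 0.36139
4. -21.25616, 38.55398
5. -7.24619, -0.52636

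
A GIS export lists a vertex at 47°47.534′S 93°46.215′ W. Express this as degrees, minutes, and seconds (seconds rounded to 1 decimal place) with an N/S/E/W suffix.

47°47′32.0″ S, 93°46′12.9″ W

Lat: fractional minutes 0.53400 × 60 = 32.040″
Lon: 46.21500′ → 46′ and 0.21500 × 60 = 12.900″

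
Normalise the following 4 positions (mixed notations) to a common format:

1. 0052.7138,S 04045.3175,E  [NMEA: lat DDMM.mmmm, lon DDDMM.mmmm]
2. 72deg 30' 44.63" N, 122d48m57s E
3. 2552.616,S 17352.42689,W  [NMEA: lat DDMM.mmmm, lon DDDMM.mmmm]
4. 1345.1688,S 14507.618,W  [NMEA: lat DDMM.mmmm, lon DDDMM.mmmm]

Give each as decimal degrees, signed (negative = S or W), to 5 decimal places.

1. -0.87856, 40.75529
2. 72.51240, 122.81583
3. -25.87693, -173.87378
4. -13.75281, -145.12697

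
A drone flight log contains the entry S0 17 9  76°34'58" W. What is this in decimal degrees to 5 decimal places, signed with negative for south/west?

φ: 17′ + 9″ = 17.15000′; 0 + 17.15000/60 = 0.285833
S ⇒ negate
λ: 76° + 34/60 + 58/3600 = 76 + 0.566667 + 0.016111 = 76.582778
W → negative

-0.28583, -76.58278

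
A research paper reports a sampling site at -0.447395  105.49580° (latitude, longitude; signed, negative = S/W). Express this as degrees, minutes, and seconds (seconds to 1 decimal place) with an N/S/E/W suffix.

0°26′50.6″ S, 105°29′44.9″ E

Latitude is negative → S; |value| = 0.447395
Latitude: 0.447395 × 60 = 26.84370′ → 26′, remainder × 60 = 50.622″
Lon: whole degrees 105; 29.74800′ → 29′ and 44.880″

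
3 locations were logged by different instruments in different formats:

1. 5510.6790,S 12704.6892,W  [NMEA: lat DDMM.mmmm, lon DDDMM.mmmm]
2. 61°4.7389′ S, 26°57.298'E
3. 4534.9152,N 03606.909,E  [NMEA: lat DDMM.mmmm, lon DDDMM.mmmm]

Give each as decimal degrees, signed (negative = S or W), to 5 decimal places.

Point 1:
  Lat: split at 2 digits → 55° and 10.679′; 55 + 10.679/60 = 55.177983
  S ⇒ negate
  Lon: split at 3 digits → 127° and 4.6892′; 127 + 4.6892/60 = 127.078153
  hemisphere W, so the sign is −
Point 2:
  Lat: 61 + 4.7389/60 = 61.078982
  hemisphere S, so the sign is −
  Lon: 26 + 57.298/60 = 26.954967
  E ⇒ keep positive
Point 3:
  φ: degrees = first 2 digits = 45, minutes = 34.9152; 45 + 34.9152/60 = 45.581920
  N → positive
  λ: split at 3 digits → 036° and 6.909′; 36 + 6.909/60 = 36.115150
  E ⇒ keep positive

1. -55.17798, -127.07815
2. -61.07898, 26.95497
3. 45.58192, 36.11515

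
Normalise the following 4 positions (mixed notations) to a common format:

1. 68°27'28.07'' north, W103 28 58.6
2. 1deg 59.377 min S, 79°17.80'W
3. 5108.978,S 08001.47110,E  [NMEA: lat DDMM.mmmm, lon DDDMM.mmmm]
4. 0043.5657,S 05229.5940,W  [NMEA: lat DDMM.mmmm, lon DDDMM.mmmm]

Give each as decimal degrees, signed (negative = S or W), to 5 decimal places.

1. 68.45780, -103.48294
2. -1.98962, -79.29667
3. -51.14963, 80.02452
4. -0.72610, -52.49323

Point 1:
  φ: 27′ + 28.07″ = 27.46783′; 68 + 27.46783/60 = 68.457797
  N ⇒ keep positive
  Lon: 103 + 28/60 + 58.6/3600 = 103.482944
  hemisphere W, so the sign is −
Point 2:
  Lat: 1 + 59.377/60 = 1.989617
  S ⇒ negate
  λ: 79 + 17.8/60 = 79.296667
  W ⇒ negate
Point 3:
  Latitude: split at 2 digits → 51° and 8.978′; 51 + 8.978/60 = 51.149633
  S ⇒ negate
  Lon: degrees = first 3 digits = 80, minutes = 1.4711; 80 + 1.4711/60 = 80.024518
  E ⇒ keep positive
Point 4:
  φ: degrees = first 2 digits = 0, minutes = 43.5657; 0 + 43.5657/60 = 0.726095
  hemisphere S, so the sign is −
  Lon: degrees = first 3 digits = 52, minutes = 29.594; 52 + 29.594/60 = 52.493233
  W → negative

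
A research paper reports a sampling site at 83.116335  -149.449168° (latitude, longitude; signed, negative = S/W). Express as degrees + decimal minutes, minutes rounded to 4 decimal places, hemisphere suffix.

φ: minutes = (83.116335 − 83) × 60 = 6.980100
Longitude is negative → W; |value| = 149.449168
Longitude: 149° + 0.449168 × 60 = 149° 26.950080′

83° 6.9801′ N, 149° 26.9501′ W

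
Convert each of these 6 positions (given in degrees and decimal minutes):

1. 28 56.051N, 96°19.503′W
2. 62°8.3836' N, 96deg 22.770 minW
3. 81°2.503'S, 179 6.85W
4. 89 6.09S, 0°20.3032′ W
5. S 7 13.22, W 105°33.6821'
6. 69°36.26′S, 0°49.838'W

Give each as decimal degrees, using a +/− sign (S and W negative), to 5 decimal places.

1. 28.93418, -96.32505
2. 62.13973, -96.37950
3. -81.04172, -179.11417
4. -89.10150, -0.33839
5. -7.22033, -105.56137
6. -69.60433, -0.83063

Point 1:
  Latitude: 28 + 56.051/60 = 28.934183
  N → positive
  Longitude: 96 + 19.503/60 = 96.325050
  W ⇒ negate
Point 2:
  Lat: 62 + 8.3836/60 = 62.139727
  N ⇒ keep positive
  λ: 96 + 22.77/60 = 96.379500
  W → negative
Point 3:
  φ: 81 + 2.503/60 = 81.041717
  S ⇒ negate
  Lon: 179 + 6.85/60 = 179.114167
  W → negative
Point 4:
  Latitude: 89 + 6.09/60 = 89.101500
  hemisphere S, so the sign is −
  Lon: 0 + 20.3032/60 = 0.338387
  hemisphere W, so the sign is −
Point 5:
  φ: 13.22′ = 0.220333°; total 7.220333
  S → negative
  Longitude: 33.6821′ = 0.561368°; total 105.561368
  hemisphere W, so the sign is −
Point 6:
  Latitude: 36.26′ = 0.604333°; total 69.604333
  S → negative
  Longitude: 49.838′ = 0.830633°; total 0.830633
  W → negative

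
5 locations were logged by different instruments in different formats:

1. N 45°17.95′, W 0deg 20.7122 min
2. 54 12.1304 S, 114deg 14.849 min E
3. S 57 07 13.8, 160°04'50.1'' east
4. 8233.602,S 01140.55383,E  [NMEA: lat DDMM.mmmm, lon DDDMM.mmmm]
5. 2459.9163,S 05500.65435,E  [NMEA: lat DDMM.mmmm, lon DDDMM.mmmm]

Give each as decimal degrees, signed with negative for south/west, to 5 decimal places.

1. 45.29917, -0.34520
2. -54.20217, 114.24748
3. -57.12050, 160.08058
4. -82.56003, 11.67590
5. -24.99861, 55.01091

Point 1:
  Latitude: 17.95′ = 0.299167°; total 45.299167
  N ⇒ keep positive
  λ: 20.7122′ = 0.345203°; total 0.345203
  W → negative
Point 2:
  Latitude: 54 + 12.1304/60 = 54.202173
  hemisphere S, so the sign is −
  Longitude: 14.849′ = 0.247483°; total 114.247483
  E → positive
Point 3:
  φ: 7′ + 13.8″ = 7.23000′; 57 + 7.23000/60 = 57.120500
  S ⇒ negate
  Longitude: 4′ + 50.1″ = 4.83500′; 160 + 4.83500/60 = 160.080583
  E ⇒ keep positive
Point 4:
  φ: degrees = first 2 digits = 82, minutes = 33.602; 82 + 33.602/60 = 82.560033
  hemisphere S, so the sign is −
  Longitude: degrees = first 3 digits = 11, minutes = 40.55383; 11 + 40.55383/60 = 11.675897
  E ⇒ keep positive
Point 5:
  Latitude: split at 2 digits → 24° and 59.9163′; 24 + 59.9163/60 = 24.998605
  S → negative
  Lon: split at 3 digits → 055° and 0.65435′; 55 + 0.65435/60 = 55.010906
  E → positive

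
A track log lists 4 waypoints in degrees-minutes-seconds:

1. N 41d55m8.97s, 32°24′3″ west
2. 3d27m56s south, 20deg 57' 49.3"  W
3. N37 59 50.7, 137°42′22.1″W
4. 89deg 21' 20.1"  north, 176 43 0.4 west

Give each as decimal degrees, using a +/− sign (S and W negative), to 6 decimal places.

Point 1:
  Latitude: 41 + 55/60 + 8.97/3600 = 41.9191583
  N → positive
  Longitude: 32° + 24/60 + 3/3600 = 32 + 0.400000 + 0.000833 = 32.4008333
  W ⇒ negate
Point 2:
  Lat: 3 + 27/60 + 56/3600 = 3.4655556
  S ⇒ negate
  λ: 57′ + 49.3″ = 57.82167′; 20 + 57.82167/60 = 20.9636944
  W ⇒ negate
Point 3:
  Latitude: 37 + 59/60 + 50.7/3600 = 37.9974167
  N ⇒ keep positive
  Longitude: 42′ + 22.1″ = 42.36833′; 137 + 42.36833/60 = 137.7061389
  hemisphere W, so the sign is −
Point 4:
  Latitude: 89 + 21/60 + 20.1/3600 = 89.3555833
  N ⇒ keep positive
  λ: 43′ + 0.4″ = 43.00667′; 176 + 43.00667/60 = 176.7167778
  W ⇒ negate

1. 41.919158, -32.400833
2. -3.465556, -20.963694
3. 37.997417, -137.706139
4. 89.355583, -176.716778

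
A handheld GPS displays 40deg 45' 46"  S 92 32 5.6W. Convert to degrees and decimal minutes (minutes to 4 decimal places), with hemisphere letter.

40° 45.7667′ S, 92° 32.0933′ W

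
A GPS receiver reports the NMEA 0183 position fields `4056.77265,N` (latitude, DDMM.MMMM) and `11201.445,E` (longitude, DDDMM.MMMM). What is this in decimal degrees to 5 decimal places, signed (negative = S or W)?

40.94621, 112.02408

φ: degrees = first 2 digits = 40, minutes = 56.77265; 40 + 56.77265/60 = 40.946211
N ⇒ keep positive
λ: degrees = first 3 digits = 112, minutes = 1.445; 112 + 1.445/60 = 112.024083
E → positive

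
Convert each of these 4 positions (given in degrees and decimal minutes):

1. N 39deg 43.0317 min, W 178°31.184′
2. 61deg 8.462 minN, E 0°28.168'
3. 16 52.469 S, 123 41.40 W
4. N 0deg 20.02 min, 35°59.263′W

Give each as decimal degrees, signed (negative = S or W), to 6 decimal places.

1. 39.717195, -178.519733
2. 61.141033, 0.469467
3. -16.874483, -123.690000
4. 0.333667, -35.987717

Point 1:
  Lat: 43.0317′ = 0.717195°; total 39.7171950
  N → positive
  Longitude: 178 + 31.184/60 = 178.5197333
  W → negative
Point 2:
  Latitude: 61 + 8.462/60 = 61.1410333
  N ⇒ keep positive
  λ: 0 + 28.168/60 = 0.4694667
  E ⇒ keep positive
Point 3:
  φ: 16 + 52.469/60 = 16.8744833
  S ⇒ negate
  Longitude: 123 + 41.4/60 = 123.6900000
  hemisphere W, so the sign is −
Point 4:
  Lat: 20.02′ = 0.333667°; total 0.3336667
  N → positive
  Longitude: 35 + 59.263/60 = 35.9877167
  W ⇒ negate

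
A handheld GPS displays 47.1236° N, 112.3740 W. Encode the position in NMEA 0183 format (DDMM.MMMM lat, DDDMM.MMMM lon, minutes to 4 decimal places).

Latitude: fractional part 0.123600 → 7.416000 minutes
Lon: 112° + 0.374000 × 60 = 112° 22.440000′

4707.4160,N / 11222.4400,W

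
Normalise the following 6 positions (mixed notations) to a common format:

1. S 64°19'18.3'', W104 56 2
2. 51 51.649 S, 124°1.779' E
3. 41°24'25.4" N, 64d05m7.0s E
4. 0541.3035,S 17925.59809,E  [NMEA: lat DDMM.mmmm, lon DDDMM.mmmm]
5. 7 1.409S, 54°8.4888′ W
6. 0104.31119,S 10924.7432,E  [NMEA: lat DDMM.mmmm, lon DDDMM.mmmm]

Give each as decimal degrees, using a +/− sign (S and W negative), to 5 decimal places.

Point 1:
  Lat: 64 + 19/60 + 18.3/3600 = 64.321750
  S ⇒ negate
  Longitude: 104° + 56/60 + 2/3600 = 104 + 0.933333 + 0.000556 = 104.933889
  W → negative
Point 2:
  Latitude: 51.649′ = 0.860817°; total 51.860817
  hemisphere S, so the sign is −
  λ: 124 + 1.779/60 = 124.029650
  E ⇒ keep positive
Point 3:
  Latitude: 24′ + 25.4″ = 24.42333′; 41 + 24.42333/60 = 41.407056
  N → positive
  Longitude: 5′ + 7″ = 5.11667′; 64 + 5.11667/60 = 64.085278
  E → positive
Point 4:
  Lat: split at 2 digits → 05° and 41.3035′; 5 + 41.3035/60 = 5.688392
  S ⇒ negate
  Lon: degrees = first 3 digits = 179, minutes = 25.59809; 179 + 25.59809/60 = 179.426635
  E → positive
Point 5:
  Latitude: 7 + 1.409/60 = 7.023483
  hemisphere S, so the sign is −
  Lon: 8.4888′ = 0.141480°; total 54.141480
  W → negative
Point 6:
  φ: split at 2 digits → 01° and 4.31119′; 1 + 4.31119/60 = 1.071853
  S → negative
  Longitude: split at 3 digits → 109° and 24.7432′; 109 + 24.7432/60 = 109.412387
  E ⇒ keep positive

1. -64.32175, -104.93389
2. -51.86082, 124.02965
3. 41.40706, 64.08528
4. -5.68839, 179.42663
5. -7.02348, -54.14148
6. -1.07185, 109.41239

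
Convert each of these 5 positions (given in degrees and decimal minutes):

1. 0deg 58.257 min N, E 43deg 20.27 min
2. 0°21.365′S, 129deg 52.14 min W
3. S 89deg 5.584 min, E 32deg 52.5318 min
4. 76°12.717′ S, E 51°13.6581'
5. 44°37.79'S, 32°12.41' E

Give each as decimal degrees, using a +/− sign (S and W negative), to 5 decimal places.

1. 0.97095, 43.33783
2. -0.35608, -129.86900
3. -89.09307, 32.87553
4. -76.21195, 51.22764
5. -44.62983, 32.20683

Point 1:
  φ: 58.257′ = 0.970950°; total 0.970950
  N → positive
  λ: 43 + 20.27/60 = 43.337833
  E ⇒ keep positive
Point 2:
  φ: 0 + 21.365/60 = 0.356083
  S → negative
  Longitude: 52.14′ = 0.869000°; total 129.869000
  hemisphere W, so the sign is −
Point 3:
  φ: 5.584′ = 0.093067°; total 89.093067
  S → negative
  Longitude: 52.5318′ = 0.875530°; total 32.875530
  E ⇒ keep positive
Point 4:
  φ: 76 + 12.717/60 = 76.211950
  S → negative
  Lon: 51 + 13.6581/60 = 51.227635
  E ⇒ keep positive
Point 5:
  Lat: 44 + 37.79/60 = 44.629833
  hemisphere S, so the sign is −
  Lon: 32 + 12.41/60 = 32.206833
  E → positive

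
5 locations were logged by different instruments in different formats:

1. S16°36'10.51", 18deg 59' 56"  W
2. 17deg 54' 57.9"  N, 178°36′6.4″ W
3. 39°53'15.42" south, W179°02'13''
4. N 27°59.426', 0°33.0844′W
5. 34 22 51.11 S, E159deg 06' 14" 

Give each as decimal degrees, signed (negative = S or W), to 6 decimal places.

1. -16.602919, -18.998889
2. 17.916083, -178.601778
3. -39.887617, -179.036944
4. 27.990433, -0.551407
5. -34.380864, 159.103889

Point 1:
  Latitude: 36′ + 10.51″ = 36.17517′; 16 + 36.17517/60 = 16.6029194
  S ⇒ negate
  Lon: 18° + 59/60 + 56/3600 = 18 + 0.983333 + 0.015556 = 18.9988889
  W ⇒ negate
Point 2:
  φ: 17 + 54/60 + 57.9/3600 = 17.9160833
  N → positive
  λ: 178° + 36/60 + 6.4/3600 = 178 + 0.600000 + 0.001778 = 178.6017778
  W ⇒ negate
Point 3:
  φ: 53′ + 15.42″ = 53.25700′; 39 + 53.25700/60 = 39.8876167
  S ⇒ negate
  λ: 179° + 2/60 + 13/3600 = 179 + 0.033333 + 0.003611 = 179.0369444
  W → negative
Point 4:
  Latitude: 59.426′ = 0.990433°; total 27.9904333
  N ⇒ keep positive
  Lon: 33.0844′ = 0.551407°; total 0.5514067
  W ⇒ negate
Point 5:
  Latitude: 34 + 22/60 + 51.11/3600 = 34.3808639
  hemisphere S, so the sign is −
  λ: 6′ + 14″ = 6.23333′; 159 + 6.23333/60 = 159.1038889
  E ⇒ keep positive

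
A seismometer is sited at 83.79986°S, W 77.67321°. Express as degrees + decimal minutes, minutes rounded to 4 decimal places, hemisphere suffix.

83° 47.9916′ S, 77° 40.3926′ W

Lat: minutes = (83.799860 − 83) × 60 = 47.991600
Lon: fractional part 0.673210 → 40.392600 minutes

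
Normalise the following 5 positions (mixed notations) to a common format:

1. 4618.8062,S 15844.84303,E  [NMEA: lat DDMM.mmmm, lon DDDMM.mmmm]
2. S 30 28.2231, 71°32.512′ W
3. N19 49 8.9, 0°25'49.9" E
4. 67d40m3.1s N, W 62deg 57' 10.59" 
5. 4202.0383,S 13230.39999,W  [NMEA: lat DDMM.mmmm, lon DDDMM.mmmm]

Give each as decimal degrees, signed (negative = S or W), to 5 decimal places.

Point 1:
  Lat: split at 2 digits → 46° and 18.8062′; 46 + 18.8062/60 = 46.313437
  hemisphere S, so the sign is −
  λ: split at 3 digits → 158° and 44.84303′; 158 + 44.84303/60 = 158.747384
  E ⇒ keep positive
Point 2:
  φ: 30 + 28.2231/60 = 30.470385
  S ⇒ negate
  Longitude: 71 + 32.512/60 = 71.541867
  W ⇒ negate
Point 3:
  Latitude: 19° + 49/60 + 8.9/3600 = 19 + 0.816667 + 0.002472 = 19.819139
  N → positive
  Longitude: 0° + 25/60 + 49.9/3600 = 0 + 0.416667 + 0.013861 = 0.430528
  E → positive
Point 4:
  Latitude: 40′ + 3.1″ = 40.05167′; 67 + 40.05167/60 = 67.667528
  N ⇒ keep positive
  Longitude: 57′ + 10.59″ = 57.17650′; 62 + 57.17650/60 = 62.952942
  W ⇒ negate
Point 5:
  Latitude: split at 2 digits → 42° and 2.0383′; 42 + 2.0383/60 = 42.033972
  S ⇒ negate
  λ: degrees = first 3 digits = 132, minutes = 30.39999; 132 + 30.39999/60 = 132.506667
  W → negative

1. -46.31344, 158.74738
2. -30.47039, -71.54187
3. 19.81914, 0.43053
4. 67.66753, -62.95294
5. -42.03397, -132.50667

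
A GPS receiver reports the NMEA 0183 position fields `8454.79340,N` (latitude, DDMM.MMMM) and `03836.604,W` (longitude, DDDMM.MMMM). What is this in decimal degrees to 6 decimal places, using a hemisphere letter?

84.913223° N, 38.610067° W

Latitude: degrees = first 2 digits = 84, minutes = 54.7934; 84 + 54.7934/60 = 84.9132233
Lon: split at 3 digits → 038° and 36.604′; 38 + 36.604/60 = 38.6100667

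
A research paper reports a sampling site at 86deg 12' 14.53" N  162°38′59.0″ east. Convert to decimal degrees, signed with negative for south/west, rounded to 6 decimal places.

φ: 12′ + 14.53″ = 12.24217′; 86 + 12.24217/60 = 86.2040361
N ⇒ keep positive
Longitude: 162° + 38/60 + 59/3600 = 162 + 0.633333 + 0.016389 = 162.6497222
E ⇒ keep positive

86.204036, 162.649722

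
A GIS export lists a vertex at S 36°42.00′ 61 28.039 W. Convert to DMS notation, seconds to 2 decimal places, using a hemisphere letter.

Lat: 42.00000′ → 42′ and 0.00000 × 60 = 0.0000″
λ: 28.03900′ → 28′ and 0.03900 × 60 = 2.3400″

36°42′0.00″ S, 61°28′2.34″ W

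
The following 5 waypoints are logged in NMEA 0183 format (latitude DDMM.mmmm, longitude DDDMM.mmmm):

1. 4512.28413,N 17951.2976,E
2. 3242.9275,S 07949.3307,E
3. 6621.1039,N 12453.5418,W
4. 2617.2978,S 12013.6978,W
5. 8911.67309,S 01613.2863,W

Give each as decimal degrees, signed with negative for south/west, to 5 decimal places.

1. 45.20474, 179.85496
2. -32.71546, 79.82218
3. 66.35173, -124.89236
4. -26.28830, -120.22830
5. -89.19455, -16.22144

Point 1:
  φ: split at 2 digits → 45° and 12.28413′; 45 + 12.28413/60 = 45.204736
  N → positive
  λ: degrees = first 3 digits = 179, minutes = 51.2976; 179 + 51.2976/60 = 179.854960
  E ⇒ keep positive
Point 2:
  φ: split at 2 digits → 32° and 42.9275′; 32 + 42.9275/60 = 32.715458
  hemisphere S, so the sign is −
  Longitude: degrees = first 3 digits = 79, minutes = 49.3307; 79 + 49.3307/60 = 79.822178
  E → positive
Point 3:
  φ: degrees = first 2 digits = 66, minutes = 21.1039; 66 + 21.1039/60 = 66.351732
  N → positive
  Lon: split at 3 digits → 124° and 53.5418′; 124 + 53.5418/60 = 124.892363
  hemisphere W, so the sign is −
Point 4:
  Lat: degrees = first 2 digits = 26, minutes = 17.2978; 26 + 17.2978/60 = 26.288297
  S → negative
  λ: split at 3 digits → 120° and 13.6978′; 120 + 13.6978/60 = 120.228297
  hemisphere W, so the sign is −
Point 5:
  Latitude: degrees = first 2 digits = 89, minutes = 11.67309; 89 + 11.67309/60 = 89.194552
  S ⇒ negate
  Longitude: split at 3 digits → 016° and 13.2863′; 16 + 13.2863/60 = 16.221438
  hemisphere W, so the sign is −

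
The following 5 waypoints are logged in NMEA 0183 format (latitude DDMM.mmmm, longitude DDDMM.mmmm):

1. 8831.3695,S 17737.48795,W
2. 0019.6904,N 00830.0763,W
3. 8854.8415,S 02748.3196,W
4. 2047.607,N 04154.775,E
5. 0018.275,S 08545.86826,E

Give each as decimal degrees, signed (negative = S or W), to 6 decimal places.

Point 1:
  Lat: degrees = first 2 digits = 88, minutes = 31.3695; 88 + 31.3695/60 = 88.5228250
  hemisphere S, so the sign is −
  λ: split at 3 digits → 177° and 37.48795′; 177 + 37.48795/60 = 177.6247992
  W → negative
Point 2:
  Latitude: split at 2 digits → 00° and 19.6904′; 0 + 19.6904/60 = 0.3281733
  N → positive
  Longitude: split at 3 digits → 008° and 30.0763′; 8 + 30.0763/60 = 8.5012717
  W → negative
Point 3:
  Latitude: split at 2 digits → 88° and 54.8415′; 88 + 54.8415/60 = 88.9140250
  S ⇒ negate
  Longitude: split at 3 digits → 027° and 48.3196′; 27 + 48.3196/60 = 27.8053267
  W ⇒ negate
Point 4:
  φ: degrees = first 2 digits = 20, minutes = 47.607; 20 + 47.607/60 = 20.7934500
  N ⇒ keep positive
  Lon: degrees = first 3 digits = 41, minutes = 54.775; 41 + 54.775/60 = 41.9129167
  E → positive
Point 5:
  Lat: split at 2 digits → 00° and 18.275′; 0 + 18.275/60 = 0.3045833
  hemisphere S, so the sign is −
  Lon: degrees = first 3 digits = 85, minutes = 45.86826; 85 + 45.86826/60 = 85.7644710
  E ⇒ keep positive

1. -88.522825, -177.624799
2. 0.328173, -8.501272
3. -88.914025, -27.805327
4. 20.793450, 41.912917
5. -0.304583, 85.764471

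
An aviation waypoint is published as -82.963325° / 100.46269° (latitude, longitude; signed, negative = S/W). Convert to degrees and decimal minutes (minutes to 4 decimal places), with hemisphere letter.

Latitude is negative → S; |value| = 82.963325
Latitude: fractional part 0.963325 → 57.799500 minutes
Lon: fractional part 0.462690 → 27.761400 minutes

82° 57.7995′ S, 100° 27.7614′ E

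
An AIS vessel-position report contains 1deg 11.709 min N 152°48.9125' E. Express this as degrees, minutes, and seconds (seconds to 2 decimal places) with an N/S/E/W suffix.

Lat: 11.70900′ → 11′ and 0.70900 × 60 = 42.5400″
Lon: fractional minutes 0.91250 × 60 = 54.7500″

1°11′42.54″ N, 152°48′54.75″ E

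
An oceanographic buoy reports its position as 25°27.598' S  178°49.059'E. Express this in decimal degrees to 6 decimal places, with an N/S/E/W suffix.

25.459967° S, 178.817650° E

φ: 27.598′ = 0.459967°; total 25.4599667
λ: 49.059′ = 0.817650°; total 178.8176500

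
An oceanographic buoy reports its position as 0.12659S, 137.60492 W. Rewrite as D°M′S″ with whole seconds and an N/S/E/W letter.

0°07′36″ S, 137°36′18″ W

Latitude: 0.126590 × 60 = 7.59540′ → 7′, remainder × 60 = 35.72″
Longitude: 0.604920° → 36.29520′; 0.29520 × 60 = 17.71″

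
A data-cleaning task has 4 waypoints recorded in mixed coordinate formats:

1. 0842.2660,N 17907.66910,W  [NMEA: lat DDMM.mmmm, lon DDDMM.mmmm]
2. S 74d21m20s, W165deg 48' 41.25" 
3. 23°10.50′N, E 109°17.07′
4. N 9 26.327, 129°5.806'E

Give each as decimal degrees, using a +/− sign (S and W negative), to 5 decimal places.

Point 1:
  Lat: split at 2 digits → 08° and 42.266′; 8 + 42.266/60 = 8.704433
  N ⇒ keep positive
  Longitude: split at 3 digits → 179° and 7.6691′; 179 + 7.6691/60 = 179.127818
  W ⇒ negate
Point 2:
  φ: 74 + 21/60 + 20/3600 = 74.355556
  hemisphere S, so the sign is −
  λ: 165° + 48/60 + 41.25/3600 = 165 + 0.800000 + 0.011458 = 165.811458
  W → negative
Point 3:
  Latitude: 10.5′ = 0.175000°; total 23.175000
  N ⇒ keep positive
  Longitude: 109 + 17.07/60 = 109.284500
  E ⇒ keep positive
Point 4:
  φ: 26.327′ = 0.438783°; total 9.438783
  N → positive
  λ: 129 + 5.806/60 = 129.096767
  E → positive

1. 8.70443, -179.12782
2. -74.35556, -165.81146
3. 23.17500, 109.28450
4. 9.43878, 129.09677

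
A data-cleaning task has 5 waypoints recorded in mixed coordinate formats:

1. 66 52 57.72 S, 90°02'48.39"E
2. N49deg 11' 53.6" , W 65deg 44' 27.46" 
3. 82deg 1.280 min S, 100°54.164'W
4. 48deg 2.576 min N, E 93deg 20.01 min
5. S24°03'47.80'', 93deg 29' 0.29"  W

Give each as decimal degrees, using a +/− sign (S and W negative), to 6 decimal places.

1. -66.882700, 90.046775
2. 49.198222, -65.740961
3. -82.021333, -100.902733
4. 48.042933, 93.333500
5. -24.063278, -93.483414

Point 1:
  φ: 66° + 52/60 + 57.72/3600 = 66 + 0.866667 + 0.016033 = 66.8827000
  S → negative
  Lon: 90 + 2/60 + 48.39/3600 = 90.0467750
  E → positive
Point 2:
  Lat: 49 + 11/60 + 53.6/3600 = 49.1982222
  N ⇒ keep positive
  Lon: 44′ + 27.46″ = 44.45767′; 65 + 44.45767/60 = 65.7409611
  W → negative
Point 3:
  φ: 82 + 1.28/60 = 82.0213333
  S → negative
  λ: 54.164′ = 0.902733°; total 100.9027333
  hemisphere W, so the sign is −
Point 4:
  Latitude: 48 + 2.576/60 = 48.0429333
  N → positive
  Lon: 20.01′ = 0.333500°; total 93.3335000
  E → positive
Point 5:
  Latitude: 24° + 3/60 + 47.8/3600 = 24 + 0.050000 + 0.013278 = 24.0632778
  hemisphere S, so the sign is −
  λ: 93 + 29/60 + 0.29/3600 = 93.4834139
  hemisphere W, so the sign is −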